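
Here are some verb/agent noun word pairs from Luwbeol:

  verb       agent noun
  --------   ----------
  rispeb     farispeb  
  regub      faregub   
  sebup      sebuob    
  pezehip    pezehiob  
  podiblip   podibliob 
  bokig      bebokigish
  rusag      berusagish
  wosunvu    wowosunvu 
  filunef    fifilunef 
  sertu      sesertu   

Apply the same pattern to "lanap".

regub and sebup both have last vowel 'u' yet inflect differently (faregub, sebuob), so the last vowel is not what conditions the rule; the final letter is.
"lanap" ends in -p. The stems ending in -p (sebup → sebuob, pezehip → pezehiob, podiblip → podibliob) drop the final letter and add -ob.
The other patterns: stems ending in -b add the prefix fa-; stems ending in -g add be- … -ish around the stem; stems ending in -f or -u repeat the first consonant+vowel as a prefix.
So lanap → lanaob.

lanaob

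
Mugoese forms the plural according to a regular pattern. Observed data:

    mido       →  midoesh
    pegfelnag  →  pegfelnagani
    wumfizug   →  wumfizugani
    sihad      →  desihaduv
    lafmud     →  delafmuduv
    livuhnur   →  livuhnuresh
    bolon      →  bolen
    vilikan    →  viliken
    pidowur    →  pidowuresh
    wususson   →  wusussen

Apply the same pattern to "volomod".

devolomoduv

pegfelnag and vilikan both have last vowel 'a' yet inflect differently (pegfelnagani, viliken), so the last vowel is not what conditions the rule; the final letter is.
"volomod" ends in -d. The stems ending in -d (sihad → desihaduv, lafmud → delafmuduv) add de- … -uv around the stem.
The other patterns: stems ending in -g add -ani; stems ending in -n change the last vowel to 'e'; stems ending in -o or -r add -esh.
So volomod → devolomoduv.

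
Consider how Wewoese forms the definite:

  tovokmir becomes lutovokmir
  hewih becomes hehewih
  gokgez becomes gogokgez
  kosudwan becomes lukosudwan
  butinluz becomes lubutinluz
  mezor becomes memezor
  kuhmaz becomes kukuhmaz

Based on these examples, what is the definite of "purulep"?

"purulep" has 3 vowels. The stems with 3 vowels (tovokmir → lutovokmir, butinluz → lubutinluz, kosudwan → lukosudwan) add the prefix lu-.
So purulep → lupurulep.

lupurulep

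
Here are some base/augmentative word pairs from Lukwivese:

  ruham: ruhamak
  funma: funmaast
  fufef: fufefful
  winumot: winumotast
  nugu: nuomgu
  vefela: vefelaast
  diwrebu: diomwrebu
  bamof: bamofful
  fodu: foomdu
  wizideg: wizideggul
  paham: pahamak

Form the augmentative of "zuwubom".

zuwubomak

bamof and winumot both have last vowel 'o' yet inflect differently (bamofful, winumotast), so the last vowel is not what conditions the rule; the final letter is.
"zuwubom" ends in -m. The stems ending in -m (paham → pahamak, ruham → ruhamak) add -ak.
So zuwubom → zuwubomak.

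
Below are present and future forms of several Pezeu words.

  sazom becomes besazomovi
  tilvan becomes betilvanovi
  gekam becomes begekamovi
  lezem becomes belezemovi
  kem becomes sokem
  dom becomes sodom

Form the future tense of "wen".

kem and gekam both end in -m yet inflect differently (sokem, begekamovi), so the final letter is not what conditions the rule; the number of vowels is.
"wen" has 1 vowel. The stems with 1 vowel (kem → sokem, dom → sodom) add the prefix so-.
So wen → sowen.

sowen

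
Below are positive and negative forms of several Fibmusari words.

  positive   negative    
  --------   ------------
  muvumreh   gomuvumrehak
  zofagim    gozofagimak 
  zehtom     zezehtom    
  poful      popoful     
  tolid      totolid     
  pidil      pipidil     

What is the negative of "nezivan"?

gonezivanak

"nezivan" has 3 vowels. The stems with 3 vowels (muvumreh → gomuvumrehak, zofagim → gozofagimak) add go- … -ak around the stem.
So nezivan → gonezivanak.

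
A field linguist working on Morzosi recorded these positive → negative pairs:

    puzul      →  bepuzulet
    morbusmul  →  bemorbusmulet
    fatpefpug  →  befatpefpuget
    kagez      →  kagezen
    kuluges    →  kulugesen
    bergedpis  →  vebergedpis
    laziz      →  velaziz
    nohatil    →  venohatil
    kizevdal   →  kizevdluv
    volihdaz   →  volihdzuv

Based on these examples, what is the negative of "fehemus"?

befehemuset

"fehemus" has last vowel 'u'. The stems whose last vowel is 'u' (puzul → bepuzulet, morbusmul → bemorbusmulet, fatpefpug → befatpefpuget) add be- … -et around the stem.
So fehemus → befehemuset.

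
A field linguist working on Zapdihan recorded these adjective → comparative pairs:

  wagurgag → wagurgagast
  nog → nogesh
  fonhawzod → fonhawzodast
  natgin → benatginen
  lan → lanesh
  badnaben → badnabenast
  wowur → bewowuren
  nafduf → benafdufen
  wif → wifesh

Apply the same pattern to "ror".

roresh

wif and nafduf both end in -f yet inflect differently (wifesh, benafdufen), so the final letter is not what conditions the rule; the number of vowels is.
"ror" has 1 vowel. The stems with 1 vowel (wif → wifesh, lan → lanesh, nog → nogesh) add -esh.
The other patterns: stems with 2 vowels add be- … -en around the stem; stems with 3 vowels add -ast.
So ror → roresh.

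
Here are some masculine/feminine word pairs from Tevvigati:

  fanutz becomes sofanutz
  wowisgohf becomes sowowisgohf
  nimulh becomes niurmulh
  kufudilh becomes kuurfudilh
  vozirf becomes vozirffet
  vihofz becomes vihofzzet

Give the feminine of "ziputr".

soziputr

wowisgohf and vozirf both end in -f yet inflect differently (sowowisgohf, vozirffet), so the final letter is not what conditions the rule; the second-to-last letter is.
"ziputr" has second-to-last letter 't'. The one such stem in the data (fanutz → sofanutz) adds the prefix so-, so the same rule applies.
The other patterns: stems whose second-to-last letter is 'l' insert -ur- after the first vowel; stems whose second-to-last letter is 'f' or 'r' double the final consonant and add -et.
So ziputr → soziputr.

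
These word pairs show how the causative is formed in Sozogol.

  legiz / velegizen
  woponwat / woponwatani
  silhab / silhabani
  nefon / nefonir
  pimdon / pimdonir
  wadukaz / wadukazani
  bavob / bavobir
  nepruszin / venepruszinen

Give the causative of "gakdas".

bavob and silhab both end in -b yet inflect differently (bavobir, silhabani), so the final letter is not what conditions the rule; the last vowel is.
"gakdas" has last vowel 'a'. The stems whose last vowel is 'a' (silhab → silhabani, woponwat → woponwatani, wadukaz → wadukazani) add -ani.
The other patterns: stems whose last vowel is 'o' add -ir; stems whose last vowel is 'i' add ve- … -en around the stem.
So gakdas → gakdasani.

gakdasani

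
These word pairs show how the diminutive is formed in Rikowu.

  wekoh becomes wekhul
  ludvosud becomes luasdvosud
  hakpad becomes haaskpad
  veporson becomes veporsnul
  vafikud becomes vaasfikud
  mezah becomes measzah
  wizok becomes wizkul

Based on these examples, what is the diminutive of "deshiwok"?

deshiwkul

"deshiwok" has last vowel 'o'. The stems whose last vowel is 'o' (veporson → veporsnul, wizok → wizkul, wekoh → wekhul) delete the last vowel and add -ul.
The other pattern: stems whose last vowel is 'a' or 'u' insert -as- after the first vowel.
So deshiwok → deshiwkul.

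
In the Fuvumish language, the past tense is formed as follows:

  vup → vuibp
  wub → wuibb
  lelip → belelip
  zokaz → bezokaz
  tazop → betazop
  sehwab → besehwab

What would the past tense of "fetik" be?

befetik

vup and lelip both end in -p yet inflect differently (vuibp, belelip), so the final letter is not what conditions the rule; the number of vowels is.
"fetik" has 2 vowels. The stems with 2 vowels (lelip → belelip, zokaz → bezokaz, tazop → betazop) add the prefix be-.
The other pattern: stems with 1 vowel insert -ib- after the first vowel.
So fetik → befetik.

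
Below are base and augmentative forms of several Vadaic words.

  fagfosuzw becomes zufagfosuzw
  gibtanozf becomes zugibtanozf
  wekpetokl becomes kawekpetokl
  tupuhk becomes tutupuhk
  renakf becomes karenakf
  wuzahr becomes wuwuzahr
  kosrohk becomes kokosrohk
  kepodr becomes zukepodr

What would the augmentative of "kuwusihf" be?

"kuwusihf" has second-to-last letter 'h'. The stems whose second-to-last letter is 'h' (kosrohk → kokosrohk, wuzahr → wuwuzahr, tupuhk → tutupuhk) repeat the first consonant+vowel as a prefix.
The other patterns: stems whose second-to-last letter is 'k' add the prefix ka-; stems whose second-to-last letter is 'd' or 'z' add the prefix zu-.
So kuwusihf → kukuwusihf.

kukuwusihf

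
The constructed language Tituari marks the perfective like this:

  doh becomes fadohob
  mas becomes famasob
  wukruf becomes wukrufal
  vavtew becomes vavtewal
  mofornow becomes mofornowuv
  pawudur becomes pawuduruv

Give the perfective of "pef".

vavtew and mofornow both end in -w yet inflect differently (vavtewal, mofornowuv), so the final letter is not what conditions the rule; the number of vowels is.
"pef" has 1 vowel. The stems with 1 vowel (doh → fadohob, mas → famasob) add fa- … -ob around the stem.
The other patterns: stems with 2 vowels add -al; stems with 3 vowels add -uv.
So pef → fapefob.

fapefob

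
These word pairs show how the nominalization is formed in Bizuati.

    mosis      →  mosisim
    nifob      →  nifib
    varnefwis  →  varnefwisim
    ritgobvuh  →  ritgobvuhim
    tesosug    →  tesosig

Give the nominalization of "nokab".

nokib

"nokab" ends in -b. The one such stem in the data (nifob → nifib) changes the last vowel to 'i' (as does tesosug), so the same rule applies.
The other pattern: stems ending in -h or -s add -im.
So nokab → nokib.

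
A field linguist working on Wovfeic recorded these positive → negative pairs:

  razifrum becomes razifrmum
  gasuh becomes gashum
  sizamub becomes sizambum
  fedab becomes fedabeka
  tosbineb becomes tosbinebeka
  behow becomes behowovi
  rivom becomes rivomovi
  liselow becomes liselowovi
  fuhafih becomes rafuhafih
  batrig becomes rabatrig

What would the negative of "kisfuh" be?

"kisfuh" has last vowel 'u'. The stems whose last vowel is 'u' (razifrum → razifrmum, gasuh → gashum, sizamub → sizambum) delete the last vowel and add -um.
The other patterns: stems whose last vowel is 'a' or 'e' add -eka; stems whose last vowel is 'o' add -ovi; stems whose last vowel is 'i' add the prefix ra-.
So kisfuh → kisfhum.

kisfhum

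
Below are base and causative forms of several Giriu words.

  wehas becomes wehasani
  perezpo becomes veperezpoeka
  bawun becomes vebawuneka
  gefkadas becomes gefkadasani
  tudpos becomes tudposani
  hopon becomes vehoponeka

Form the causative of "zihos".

zihosani

tudpos and perezpo both have last vowel 'o' yet inflect differently (tudposani, veperezpoeka), so the last vowel is not what conditions the rule; the final letter is.
"zihos" ends in -s. The stems ending in -s (tudpos → tudposani, gefkadas → gefkadasani, wehas → wehasani) add -ani.
So zihos → zihosani.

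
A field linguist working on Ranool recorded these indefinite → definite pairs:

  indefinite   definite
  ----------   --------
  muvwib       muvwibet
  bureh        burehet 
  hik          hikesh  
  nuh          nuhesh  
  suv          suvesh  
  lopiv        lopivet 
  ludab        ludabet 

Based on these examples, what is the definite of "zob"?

nuh and bureh both end in -h yet inflect differently (nuhesh, burehet), so the final letter is not what conditions the rule; the number of vowels is.
"zob" has 1 vowel. The stems with 1 vowel (hik → hikesh, suv → suvesh, nuh → nuhesh) add -esh.
So zob → zobesh.

zobesh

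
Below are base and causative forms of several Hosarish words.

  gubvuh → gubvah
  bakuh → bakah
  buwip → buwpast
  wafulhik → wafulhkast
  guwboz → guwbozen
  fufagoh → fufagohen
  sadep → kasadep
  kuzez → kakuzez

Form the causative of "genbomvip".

gubvuh and fufagoh both end in -h yet inflect differently (gubvah, fufagohen), so the final letter is not what conditions the rule; the last vowel is.
"genbomvip" has last vowel 'i'. The stems whose last vowel is 'i' (buwip → buwpast, wafulhik → wafulhkast) delete the last vowel and add -ast.
The other patterns: stems whose last vowel is 'u' change the last vowel to 'a'; stems whose last vowel is 'o' add -en; stems whose last vowel is 'e' add the prefix ka-.
So genbomvip → genbomvpast.

genbomvpast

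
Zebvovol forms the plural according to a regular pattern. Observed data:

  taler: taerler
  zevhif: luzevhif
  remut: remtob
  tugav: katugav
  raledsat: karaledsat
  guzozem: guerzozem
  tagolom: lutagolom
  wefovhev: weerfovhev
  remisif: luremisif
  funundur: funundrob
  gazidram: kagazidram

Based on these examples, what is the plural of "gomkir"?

lugomkir

taler and funundur both end in -r yet inflect differently (taerler, funundrob), so the final letter is not what conditions the rule; the last vowel is.
"gomkir" has last vowel 'i'. The stems whose last vowel is 'i' (zevhif → luzevhif, remisif → luremisif) add the prefix lu-.
So gomkir → lugomkir.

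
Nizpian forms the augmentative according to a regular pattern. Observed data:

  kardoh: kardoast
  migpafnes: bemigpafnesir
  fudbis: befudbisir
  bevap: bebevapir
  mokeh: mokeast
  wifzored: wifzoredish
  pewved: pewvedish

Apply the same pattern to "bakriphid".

mokeh and wifzored both have last vowel 'e' yet inflect differently (mokeast, wifzoredish), so the last vowel is not what conditions the rule; the final letter is.
"bakriphid" ends in -d. The stems ending in -d (wifzored → wifzoredish, pewved → pewvedish) add -ish.
The other patterns: stems ending in -h drop the final letter and add -ast; stems ending in -p or -s add be- … -ir around the stem.
So bakriphid → bakriphidish.

bakriphidish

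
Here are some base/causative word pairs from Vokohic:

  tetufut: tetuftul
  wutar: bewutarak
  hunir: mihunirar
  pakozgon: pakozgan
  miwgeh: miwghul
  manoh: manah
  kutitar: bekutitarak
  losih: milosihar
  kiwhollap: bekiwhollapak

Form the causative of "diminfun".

"diminfun" has last vowel 'u'. The one such stem in the data (tetufut → tetuftul) deletes the last vowel and adds -ul (as does miwgeh), so the same rule applies.
The other patterns: stems whose last vowel is 'o' change the last vowel to 'a'; stems whose last vowel is 'i' add mi- … -ar around the stem; stems whose last vowel is 'a' add be- … -ak around the stem.
So diminfun → diminfnul.

diminfnul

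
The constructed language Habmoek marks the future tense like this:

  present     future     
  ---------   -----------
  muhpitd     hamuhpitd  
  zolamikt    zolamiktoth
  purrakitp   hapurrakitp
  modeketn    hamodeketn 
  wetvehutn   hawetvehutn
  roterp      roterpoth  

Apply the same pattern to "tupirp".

purrakitp and roterp both end in -p yet inflect differently (hapurrakitp, roterpoth), so the final letter is not what conditions the rule; the second-to-last letter is.
"tupirp" has second-to-last letter 'r'. The one such stem in the data (roterp → roterpoth) adds -oth, so the same rule applies.
The other pattern: stems whose second-to-last letter is 't' add the prefix ha-.
So tupirp → tupirpoth.

tupirpoth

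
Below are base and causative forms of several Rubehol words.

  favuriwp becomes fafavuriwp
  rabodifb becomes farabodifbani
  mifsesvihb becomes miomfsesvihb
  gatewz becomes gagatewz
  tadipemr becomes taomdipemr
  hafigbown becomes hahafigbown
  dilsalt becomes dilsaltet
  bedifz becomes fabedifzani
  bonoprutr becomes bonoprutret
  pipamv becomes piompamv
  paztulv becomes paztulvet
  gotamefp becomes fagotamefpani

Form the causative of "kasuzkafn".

fakasuzkafnani

gatewz and bedifz both end in -z yet inflect differently (gagatewz, fabedifzani), so the final letter is not what conditions the rule; the second-to-last letter is.
"kasuzkafn" has second-to-last letter 'f'. The stems whose second-to-last letter is 'f' (bedifz → fabedifzani, gotamefp → fagotamefpani, rabodifb → farabodifbani) add fa- … -ani around the stem.
The other patterns: stems whose second-to-last letter is 'w' repeat the first consonant+vowel as a prefix; stems whose second-to-last letter is 'l' or 't' add -et; stems whose second-to-last letter is 'h' or 'm' insert -om- after the first vowel.
So kasuzkafn → fakasuzkafnani.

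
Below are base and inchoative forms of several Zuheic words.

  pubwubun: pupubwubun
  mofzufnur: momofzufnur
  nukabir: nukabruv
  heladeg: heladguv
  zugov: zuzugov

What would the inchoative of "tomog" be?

nukabir and mofzufnur both end in -r yet inflect differently (nukabruv, momofzufnur), so the final letter is not what conditions the rule; the last vowel is.
"tomog" has last vowel 'o'. The one such stem in the data (zugov → zuzugov) repeats the first consonant+vowel as a prefix (as do pubwubun, mofzufnur), so the same rule applies.
The other pattern: stems whose last vowel is 'e' or 'i' delete the last vowel and add -uv.
So tomog → totomog.

totomog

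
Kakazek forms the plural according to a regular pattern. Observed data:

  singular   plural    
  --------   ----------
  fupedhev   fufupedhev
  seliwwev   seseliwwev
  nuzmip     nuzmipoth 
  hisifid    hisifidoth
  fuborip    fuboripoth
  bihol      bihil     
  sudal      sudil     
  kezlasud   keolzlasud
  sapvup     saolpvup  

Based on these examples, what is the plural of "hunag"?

hunig

hisifid and kezlasud both end in -d yet inflect differently (hisifidoth, keolzlasud), so the final letter is not what conditions the rule; the last vowel is.
"hunag" has last vowel 'a'. The one such stem in the data (sudal → sudil) changes the last vowel to 'i' (as does bihol), so the same rule applies.
So hunag → hunig.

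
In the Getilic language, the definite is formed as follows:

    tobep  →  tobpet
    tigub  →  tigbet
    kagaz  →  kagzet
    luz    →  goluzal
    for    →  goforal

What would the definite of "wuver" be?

wuvret

kagaz and luz both end in -z yet inflect differently (kagzet, goluzal), so the final letter is not what conditions the rule; the number of vowels is.
"wuver" has 2 vowels. The stems with 2 vowels (tobep → tobpet, tigub → tigbet, kagaz → kagzet) delete the last vowel and add -et.
So wuver → wuvret.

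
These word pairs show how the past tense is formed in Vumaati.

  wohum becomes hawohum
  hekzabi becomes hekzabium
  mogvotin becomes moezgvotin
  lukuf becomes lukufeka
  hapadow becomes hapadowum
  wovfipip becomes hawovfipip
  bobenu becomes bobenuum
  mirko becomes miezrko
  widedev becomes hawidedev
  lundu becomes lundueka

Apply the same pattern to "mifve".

lundu and bobenu both end in -u yet inflect differently (lundueka, bobenuum), so the final letter is not what conditions the rule; the first letter is.
"mifve" begins with m-. The stems beginning with m- (mogvotin → moezgvotin, mirko → miezrko) insert -ez- after the first vowel.
So mifve → miezfve.

miezfve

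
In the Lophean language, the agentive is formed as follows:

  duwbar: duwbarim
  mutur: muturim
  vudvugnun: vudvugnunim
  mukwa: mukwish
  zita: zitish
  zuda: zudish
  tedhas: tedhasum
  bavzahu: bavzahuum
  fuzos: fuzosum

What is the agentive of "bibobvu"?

duwbar and mukwa both have last vowel 'a' yet inflect differently (duwbarim, mukwish), so the last vowel is not what conditions the rule; the final letter is.
"bibobvu" ends in -u. The one such stem in the data (bavzahu → bavzahuum) adds -um, so the same rule applies.
So bibobvu → bibobvuum.

bibobvuum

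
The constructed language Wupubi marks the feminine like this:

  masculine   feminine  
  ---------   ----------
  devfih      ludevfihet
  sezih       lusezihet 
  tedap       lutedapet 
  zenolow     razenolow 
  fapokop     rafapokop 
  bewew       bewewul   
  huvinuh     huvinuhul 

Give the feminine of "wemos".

rawemos

tedap and fapokop both end in -p yet inflect differently (lutedapet, rafapokop), so the final letter is not what conditions the rule; the last vowel is.
"wemos" has last vowel 'o'. The stems whose last vowel is 'o' (zenolow → razenolow, fapokop → rafapokop) add the prefix ra-.
So wemos → rawemos.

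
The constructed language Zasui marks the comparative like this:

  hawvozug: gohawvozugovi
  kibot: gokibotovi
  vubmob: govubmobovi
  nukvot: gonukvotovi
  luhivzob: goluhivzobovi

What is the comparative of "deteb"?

godetebovi

Every pair shown (hawvozug → gohawvozugovi, kibot → gokibotovi, vubmob → govubmobovi, …) follows the same rule: add go- … -ovi around the stem.
So deteb → godetebovi.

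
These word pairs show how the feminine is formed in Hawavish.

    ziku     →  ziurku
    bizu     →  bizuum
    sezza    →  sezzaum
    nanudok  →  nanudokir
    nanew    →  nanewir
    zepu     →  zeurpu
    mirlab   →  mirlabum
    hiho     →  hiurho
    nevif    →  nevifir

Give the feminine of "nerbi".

nerbiir

"nerbi" begins with n-. The stems beginning with n- (nanew → nanewir, nanudok → nanudokir, nevif → nevifir) add -ir.
The other patterns: stems beginning with h- or z- insert -ur- after the first vowel; stems beginning with b-, m- or s- add -um.
So nerbi → nerbiir.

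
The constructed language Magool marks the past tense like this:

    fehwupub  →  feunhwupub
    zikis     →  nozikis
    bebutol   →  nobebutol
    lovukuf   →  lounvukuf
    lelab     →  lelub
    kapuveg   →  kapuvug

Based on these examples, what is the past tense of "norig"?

nonorig

fehwupub and lelab both end in -b yet inflect differently (feunhwupub, lelub), so the final letter is not what conditions the rule; the last vowel is.
"norig" has last vowel 'i'. The one such stem in the data (zikis → nozikis) adds the prefix no-, so the same rule applies.
The other patterns: stems whose last vowel is 'u' insert -un- after the first vowel; stems whose last vowel is 'a' or 'e' change the last vowel to 'u'.
So norig → nonorig.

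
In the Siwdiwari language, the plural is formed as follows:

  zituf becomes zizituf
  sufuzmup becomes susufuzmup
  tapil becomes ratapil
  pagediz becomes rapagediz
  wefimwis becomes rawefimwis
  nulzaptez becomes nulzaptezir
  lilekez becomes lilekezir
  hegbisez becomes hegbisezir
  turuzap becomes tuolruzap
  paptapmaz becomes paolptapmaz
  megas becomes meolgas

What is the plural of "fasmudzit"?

pagediz and nulzaptez both end in -z yet inflect differently (rapagediz, nulzaptezir), so the final letter is not what conditions the rule; the last vowel is.
"fasmudzit" has last vowel 'i'. The stems whose last vowel is 'i' (tapil → ratapil, pagediz → rapagediz, wefimwis → rawefimwis) add the prefix ra-.
So fasmudzit → rafasmudzit.

rafasmudzit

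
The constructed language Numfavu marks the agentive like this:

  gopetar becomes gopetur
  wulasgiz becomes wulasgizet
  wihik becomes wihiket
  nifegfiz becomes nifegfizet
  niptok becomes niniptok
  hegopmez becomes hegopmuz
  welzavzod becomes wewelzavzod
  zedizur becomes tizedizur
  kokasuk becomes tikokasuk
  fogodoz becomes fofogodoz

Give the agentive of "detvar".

detvur

"detvar" has last vowel 'a'. The one such stem in the data (gopetar → gopetur) changes the last vowel to 'u' (as does hegopmez), so the same rule applies.
So detvar → detvur.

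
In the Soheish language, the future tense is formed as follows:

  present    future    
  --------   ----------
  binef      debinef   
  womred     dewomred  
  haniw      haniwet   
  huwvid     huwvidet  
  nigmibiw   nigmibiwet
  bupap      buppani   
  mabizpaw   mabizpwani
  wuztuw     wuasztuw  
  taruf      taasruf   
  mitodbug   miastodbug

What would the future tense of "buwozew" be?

"buwozew" has last vowel 'e'. The stems whose last vowel is 'e' (binef → debinef, womred → dewomred) add the prefix de-.
The other patterns: stems whose last vowel is 'i' add -et; stems whose last vowel is 'a' delete the last vowel and add -ani; stems whose last vowel is 'u' insert -as- after the first vowel.
So buwozew → debuwozew.

debuwozew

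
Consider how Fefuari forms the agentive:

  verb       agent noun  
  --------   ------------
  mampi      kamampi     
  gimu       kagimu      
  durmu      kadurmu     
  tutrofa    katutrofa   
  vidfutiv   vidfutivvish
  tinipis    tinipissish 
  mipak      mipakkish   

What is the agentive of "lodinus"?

lodinussish

"lodinus" ends in a consonant. The stems ending in a consonant (vidfutiv → vidfutivvish, tinipis → tinipissish, mipak → mipakkish) double the final consonant and add -ish.
So lodinus → lodinussish.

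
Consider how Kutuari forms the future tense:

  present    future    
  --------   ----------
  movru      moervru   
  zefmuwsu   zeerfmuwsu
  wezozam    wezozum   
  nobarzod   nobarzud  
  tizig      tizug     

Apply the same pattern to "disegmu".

diersegmu

zefmuwsu and wezozam both have 3 vowels yet inflect differently (zeerfmuwsu, wezozum), so the number of vowels is not what conditions the rule; whether the stem ends in a vowel or a consonant is.
"disegmu" ends in a vowel. The stems ending in a vowel (movru → moervru, zefmuwsu → zeerfmuwsu) insert -er- after the first vowel.
The other pattern: stems ending in a consonant change the last vowel to 'u'.
So disegmu → diersegmu.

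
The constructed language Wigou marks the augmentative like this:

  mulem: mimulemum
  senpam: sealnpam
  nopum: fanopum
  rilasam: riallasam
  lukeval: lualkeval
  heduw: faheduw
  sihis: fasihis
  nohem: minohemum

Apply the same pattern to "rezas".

nopum and rilasam both end in -m yet inflect differently (fanopum, riallasam), so the final letter is not what conditions the rule; the last vowel is.
"rezas" has last vowel 'a'. The stems whose last vowel is 'a' (lukeval → lualkeval, rilasam → riallasam, senpam → sealnpam) insert -al- after the first vowel.
The other patterns: stems whose last vowel is 'i' or 'u' add the prefix fa-; stems whose last vowel is 'e' add mi- … -um around the stem.
So rezas → realzas.

realzas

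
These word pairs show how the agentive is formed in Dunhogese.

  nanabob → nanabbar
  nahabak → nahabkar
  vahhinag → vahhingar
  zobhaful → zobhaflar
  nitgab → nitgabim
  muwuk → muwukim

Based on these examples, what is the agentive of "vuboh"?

vubohim

"vuboh" has 2 vowels. The stems with 2 vowels (nitgab → nitgabim, muwuk → muwukim) add -im.
So vuboh → vubohim.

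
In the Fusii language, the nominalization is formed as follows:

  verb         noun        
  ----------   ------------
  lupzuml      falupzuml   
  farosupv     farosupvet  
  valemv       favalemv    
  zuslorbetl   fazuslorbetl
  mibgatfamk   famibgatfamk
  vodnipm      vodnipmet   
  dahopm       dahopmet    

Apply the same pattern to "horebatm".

fahorebatm

farosupv and valemv both end in -v yet inflect differently (farosupvet, favalemv), so the final letter is not what conditions the rule; the second-to-last letter is.
"horebatm" has second-to-last letter 't'. The one such stem in the data (zuslorbetl → fazuslorbetl) adds the prefix fa-, so the same rule applies.
The other pattern: stems whose second-to-last letter is 'p' add -et.
So horebatm → fahorebatm.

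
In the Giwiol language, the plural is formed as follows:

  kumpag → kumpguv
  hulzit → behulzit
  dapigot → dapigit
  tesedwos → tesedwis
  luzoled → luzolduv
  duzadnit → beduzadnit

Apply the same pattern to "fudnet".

fudntuv

duzadnit and dapigot both end in -t yet inflect differently (beduzadnit, dapigit), so the final letter is not what conditions the rule; the last vowel is.
"fudnet" has last vowel 'e'. The one such stem in the data (luzoled → luzolduv) deletes the last vowel and adds -uv (as does kumpag), so the same rule applies.
So fudnet → fudntuv.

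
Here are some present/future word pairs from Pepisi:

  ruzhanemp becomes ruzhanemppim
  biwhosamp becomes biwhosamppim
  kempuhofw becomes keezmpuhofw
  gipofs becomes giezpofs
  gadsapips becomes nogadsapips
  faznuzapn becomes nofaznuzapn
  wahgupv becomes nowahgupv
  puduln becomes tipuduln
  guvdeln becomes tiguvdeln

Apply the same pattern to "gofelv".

tigofelv

"gofelv" has second-to-last letter 'l'. The stems whose second-to-last letter is 'l' (puduln → tipuduln, guvdeln → tiguvdeln) add the prefix ti-.
The other patterns: stems whose second-to-last letter is 'm' double the final consonant and add -im; stems whose second-to-last letter is 'f' insert -ez- after the first vowel; stems whose second-to-last letter is 'p' add the prefix no-.
So gofelv → tigofelv.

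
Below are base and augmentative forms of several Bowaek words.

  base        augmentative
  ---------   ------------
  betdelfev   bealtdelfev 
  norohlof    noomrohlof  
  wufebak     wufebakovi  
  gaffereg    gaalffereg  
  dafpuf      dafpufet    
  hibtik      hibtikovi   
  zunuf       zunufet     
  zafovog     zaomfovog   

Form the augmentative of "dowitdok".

"dowitdok" has last vowel 'o'. The stems whose last vowel is 'o' (norohlof → noomrohlof, zafovog → zaomfovog) insert -om- after the first vowel.
So dowitdok → doomwitdok.

doomwitdok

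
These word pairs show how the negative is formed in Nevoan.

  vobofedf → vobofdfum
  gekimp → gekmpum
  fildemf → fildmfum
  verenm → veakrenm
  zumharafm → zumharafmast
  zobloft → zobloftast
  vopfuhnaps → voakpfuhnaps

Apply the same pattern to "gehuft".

gehuftast

"gehuft" has second-to-last letter 'f'. The stems whose second-to-last letter is 'f' (zobloft → zobloftast, zumharafm → zumharafmast) add -ast.
The other patterns: stems whose second-to-last letter is 'n' or 'p' insert -ak- after the first vowel; stems whose second-to-last letter is 'd' or 'm' delete the last vowel and add -um.
So gehuft → gehuftast.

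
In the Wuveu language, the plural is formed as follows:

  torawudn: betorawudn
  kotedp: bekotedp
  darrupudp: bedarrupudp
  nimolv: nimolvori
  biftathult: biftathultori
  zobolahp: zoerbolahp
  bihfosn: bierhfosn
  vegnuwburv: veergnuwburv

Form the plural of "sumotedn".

besumotedn

kotedp and zobolahp both end in -p yet inflect differently (bekotedp, zoerbolahp), so the final letter is not what conditions the rule; the second-to-last letter is.
"sumotedn" has second-to-last letter 'd'. The stems whose second-to-last letter is 'd' (torawudn → betorawudn, kotedp → bekotedp, darrupudp → bedarrupudp) add the prefix be-.
So sumotedn → besumotedn.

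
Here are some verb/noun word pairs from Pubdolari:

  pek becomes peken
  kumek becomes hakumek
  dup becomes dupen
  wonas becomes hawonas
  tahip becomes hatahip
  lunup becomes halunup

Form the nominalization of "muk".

lunup and dup both end in -p yet inflect differently (halunup, dupen), so the final letter is not what conditions the rule; the number of vowels is.
"muk" has 1 vowel. The stems with 1 vowel (dup → dupen, pek → peken) add -en.
So muk → muken.

muken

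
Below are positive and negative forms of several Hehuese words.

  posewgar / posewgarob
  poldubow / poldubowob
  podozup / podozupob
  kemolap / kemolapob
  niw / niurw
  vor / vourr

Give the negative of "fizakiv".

fizakivob

poldubow and niw both end in -w yet inflect differently (poldubowob, niurw), so the final letter is not what conditions the rule; the number of vowels is.
"fizakiv" has 3 vowels. The stems with 3 vowels (posewgar → posewgarob, poldubow → poldubowob, podozup → podozupob) add -ob.
The other pattern: stems with 1 vowel insert -ur- after the first vowel.
So fizakiv → fizakivob.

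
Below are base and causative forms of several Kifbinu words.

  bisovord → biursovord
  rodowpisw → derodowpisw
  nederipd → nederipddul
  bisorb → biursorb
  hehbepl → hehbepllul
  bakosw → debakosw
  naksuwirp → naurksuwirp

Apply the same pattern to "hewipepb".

hewipepbbul

"hewipepb" has second-to-last letter 'p'. The stems whose second-to-last letter is 'p' (nederipd → nederipddul, hehbepl → hehbepllul) double the final consonant and add -ul.
So hewipepb → hewipepbbul.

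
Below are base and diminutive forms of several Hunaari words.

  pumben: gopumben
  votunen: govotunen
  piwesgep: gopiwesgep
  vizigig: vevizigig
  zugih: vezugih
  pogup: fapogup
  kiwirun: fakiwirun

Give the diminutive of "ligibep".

piwesgep and pogup both end in -p yet inflect differently (gopiwesgep, fapogup), so the final letter is not what conditions the rule; the last vowel is.
"ligibep" has last vowel 'e'. The stems whose last vowel is 'e' (pumben → gopumben, votunen → govotunen, piwesgep → gopiwesgep) add the prefix go-.
So ligibep → goligibep.

goligibep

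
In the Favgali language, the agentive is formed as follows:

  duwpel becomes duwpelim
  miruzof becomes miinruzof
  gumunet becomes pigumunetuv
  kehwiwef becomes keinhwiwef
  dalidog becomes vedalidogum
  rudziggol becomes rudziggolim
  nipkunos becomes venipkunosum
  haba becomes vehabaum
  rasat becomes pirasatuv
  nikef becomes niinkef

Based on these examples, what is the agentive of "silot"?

miruzof and rudziggol both have last vowel 'o' yet inflect differently (miinruzof, rudziggolim), so the last vowel is not what conditions the rule; the final letter is.
"silot" ends in -t. The stems ending in -t (rasat → pirasatuv, gumunet → pigumunetuv) add pi- … -uv around the stem.
So silot → pisilotuv.

pisilotuv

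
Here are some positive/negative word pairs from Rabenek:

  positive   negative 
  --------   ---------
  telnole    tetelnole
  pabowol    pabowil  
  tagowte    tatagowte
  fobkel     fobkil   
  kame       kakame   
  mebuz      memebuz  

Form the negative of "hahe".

fobkel and telnole both have last vowel 'e' yet inflect differently (fobkil, tetelnole), so the last vowel is not what conditions the rule; the final letter is.
"hahe" ends in -e. The stems ending in -e (telnole → tetelnole, tagowte → tatagowte, kame → kakame) repeat the first consonant+vowel as a prefix.
So hahe → hahahe.

hahahe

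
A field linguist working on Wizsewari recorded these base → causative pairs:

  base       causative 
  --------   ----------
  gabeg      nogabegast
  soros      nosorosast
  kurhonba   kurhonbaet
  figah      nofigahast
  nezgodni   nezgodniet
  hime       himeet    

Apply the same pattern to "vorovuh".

gabeg and hime both have last vowel 'e' yet inflect differently (nogabegast, himeet), so the last vowel is not what conditions the rule; whether the stem ends in a vowel or a consonant is.
"vorovuh" ends in a consonant. The stems ending in a consonant (gabeg → nogabegast, soros → nosorosast, figah → nofigahast) add no- … -ast around the stem.
The other pattern: stems ending in a vowel add -et.
So vorovuh → novorovuhast.

novorovuhast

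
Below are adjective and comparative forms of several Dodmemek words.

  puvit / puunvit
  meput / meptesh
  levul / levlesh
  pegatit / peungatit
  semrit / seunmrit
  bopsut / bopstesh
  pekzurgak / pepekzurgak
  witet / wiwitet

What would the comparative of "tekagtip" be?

semrit and meput both end in -t yet inflect differently (seunmrit, meptesh), so the final letter is not what conditions the rule; the last vowel is.
"tekagtip" has last vowel 'i'. The stems whose last vowel is 'i' (semrit → seunmrit, pegatit → peungatit, puvit → puunvit) insert -un- after the first vowel.
The other patterns: stems whose last vowel is 'u' delete the last vowel and add -esh; stems whose last vowel is 'a' or 'e' repeat the first consonant+vowel as a prefix.
So tekagtip → teunkagtip.

teunkagtip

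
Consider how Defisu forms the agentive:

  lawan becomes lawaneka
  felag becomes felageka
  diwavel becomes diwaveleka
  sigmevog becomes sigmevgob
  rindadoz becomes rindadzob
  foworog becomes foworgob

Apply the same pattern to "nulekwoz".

nulekwzob

felag and sigmevog both end in -g yet inflect differently (felageka, sigmevgob), so the final letter is not what conditions the rule; the last vowel is.
"nulekwoz" has last vowel 'o'. The stems whose last vowel is 'o' (sigmevog → sigmevgob, rindadoz → rindadzob, foworog → foworgob) delete the last vowel and add -ob.
The other pattern: stems whose last vowel is 'a' or 'e' add -eka.
So nulekwoz → nulekwzob.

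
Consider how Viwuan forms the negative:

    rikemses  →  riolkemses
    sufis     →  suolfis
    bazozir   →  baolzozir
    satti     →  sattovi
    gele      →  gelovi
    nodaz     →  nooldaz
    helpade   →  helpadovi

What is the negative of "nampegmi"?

nampegmovi

helpade and rikemses both have last vowel 'e' yet inflect differently (helpadovi, riolkemses), so the last vowel is not what conditions the rule; whether the stem ends in a vowel or a consonant is.
"nampegmi" ends in a vowel. The stems ending in a vowel (helpade → helpadovi, satti → sattovi, gele → gelovi) drop the final letter and add -ovi.
The other pattern: stems ending in a consonant insert -ol- after the first vowel.
So nampegmi → nampegmovi.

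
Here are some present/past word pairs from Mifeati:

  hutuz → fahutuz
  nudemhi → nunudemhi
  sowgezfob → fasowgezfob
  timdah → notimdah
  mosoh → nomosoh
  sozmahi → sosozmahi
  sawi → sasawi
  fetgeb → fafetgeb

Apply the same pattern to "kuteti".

kukuteti

mosoh and sowgezfob both have last vowel 'o' yet inflect differently (nomosoh, fasowgezfob), so the last vowel is not what conditions the rule; the final letter is.
"kuteti" ends in -i. The stems ending in -i (sawi → sasawi, sozmahi → sosozmahi, nudemhi → nunudemhi) repeat the first consonant+vowel as a prefix.
So kuteti → kukuteti.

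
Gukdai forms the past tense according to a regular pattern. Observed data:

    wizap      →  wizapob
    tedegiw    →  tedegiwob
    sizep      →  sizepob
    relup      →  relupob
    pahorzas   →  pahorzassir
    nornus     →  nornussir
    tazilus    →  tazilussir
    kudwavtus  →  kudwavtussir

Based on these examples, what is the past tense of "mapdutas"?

mapdutassir

pahorzas and wizap both have last vowel 'a' yet inflect differently (pahorzassir, wizapob), so the last vowel is not what conditions the rule; the final letter is.
"mapdutas" ends in -s. The stems ending in -s (tazilus → tazilussir, nornus → nornussir, pahorzas → pahorzassir) double the final consonant and add -ir.
The other pattern: stems ending in -p or -w add -ob.
So mapdutas → mapdutassir.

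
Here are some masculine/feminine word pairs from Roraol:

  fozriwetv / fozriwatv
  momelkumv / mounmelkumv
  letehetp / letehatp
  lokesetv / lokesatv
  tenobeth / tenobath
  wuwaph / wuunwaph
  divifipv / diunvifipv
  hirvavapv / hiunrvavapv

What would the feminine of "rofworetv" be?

rofworatv

"rofworetv" has second-to-last letter 't'. The stems whose second-to-last letter is 't' (fozriwetv → fozriwatv, lokesetv → lokesatv, tenobeth → tenobath) change the last vowel to 'a'.
The other pattern: stems whose second-to-last letter is 'm' or 'p' insert -un- after the first vowel.
So rofworetv → rofworatv.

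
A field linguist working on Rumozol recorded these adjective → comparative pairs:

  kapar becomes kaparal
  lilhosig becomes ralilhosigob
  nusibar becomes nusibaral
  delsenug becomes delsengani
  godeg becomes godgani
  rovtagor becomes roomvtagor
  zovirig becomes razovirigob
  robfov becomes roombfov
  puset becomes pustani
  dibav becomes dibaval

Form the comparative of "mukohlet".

delsenug and lilhosig both end in -g yet inflect differently (delsengani, ralilhosigob), so the final letter is not what conditions the rule; the last vowel is.
"mukohlet" has last vowel 'e'. The stems whose last vowel is 'e' (puset → pustani, godeg → godgani) delete the last vowel and add -ani.
The other patterns: stems whose last vowel is 'i' add ra- … -ob around the stem; stems whose last vowel is 'a' add -al; stems whose last vowel is 'o' insert -om- after the first vowel.
So mukohlet → mukohltani.

mukohltani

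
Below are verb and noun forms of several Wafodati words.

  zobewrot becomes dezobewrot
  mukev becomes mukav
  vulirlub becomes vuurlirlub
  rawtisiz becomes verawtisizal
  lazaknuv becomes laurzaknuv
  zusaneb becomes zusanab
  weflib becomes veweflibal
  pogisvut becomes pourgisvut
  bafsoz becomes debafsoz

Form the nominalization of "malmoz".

demalmoz

vulirlub and zusaneb both end in -b yet inflect differently (vuurlirlub, zusanab), so the final letter is not what conditions the rule; the last vowel is.
"malmoz" has last vowel 'o'. The stems whose last vowel is 'o' (bafsoz → debafsoz, zobewrot → dezobewrot) add the prefix de-.
The other patterns: stems whose last vowel is 'u' insert -ur- after the first vowel; stems whose last vowel is 'e' change the last vowel to 'a'; stems whose last vowel is 'i' add ve- … -al around the stem.
So malmoz → demalmoz.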